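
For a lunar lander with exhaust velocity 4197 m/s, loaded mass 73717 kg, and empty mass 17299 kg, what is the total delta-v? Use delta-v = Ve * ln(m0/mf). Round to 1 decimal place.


Step 1: Mass ratio m0/mf = 73717 / 17299 = 4.261345
Step 2: ln(4.261345) = 1.449585
Step 3: delta-v = 4197 * 1.449585 = 6083.9 m/s

6083.9


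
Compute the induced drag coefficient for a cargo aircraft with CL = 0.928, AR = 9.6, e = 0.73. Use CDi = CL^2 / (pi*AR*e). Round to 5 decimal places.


Step 1: CL^2 = 0.928^2 = 0.861184
Step 2: pi * AR * e = 3.14159 * 9.6 * 0.73 = 22.016281
Step 3: CDi = 0.861184 / 22.016281 = 0.03912

0.03912


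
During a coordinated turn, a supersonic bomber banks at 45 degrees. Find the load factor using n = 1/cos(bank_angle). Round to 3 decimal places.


Step 1: Convert 45 degrees to radians = 0.785398
Step 2: cos(45 deg) = 0.707107
Step 3: n = 1 / 0.707107 = 1.414

1.414


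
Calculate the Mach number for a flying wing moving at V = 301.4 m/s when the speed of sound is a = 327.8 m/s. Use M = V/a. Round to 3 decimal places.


Step 1: M = V / a = 301.4 / 327.8
Step 2: M = 0.919

0.919


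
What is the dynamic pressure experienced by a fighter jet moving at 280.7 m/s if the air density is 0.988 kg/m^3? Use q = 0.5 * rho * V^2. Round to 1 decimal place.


Step 1: V^2 = 280.7^2 = 78792.49
Step 2: q = 0.5 * 0.988 * 78792.49
Step 3: q = 38923.5 Pa

38923.5


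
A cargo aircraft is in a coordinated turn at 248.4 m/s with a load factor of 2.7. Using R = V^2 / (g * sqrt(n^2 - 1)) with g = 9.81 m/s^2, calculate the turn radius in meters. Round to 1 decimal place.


Step 1: V^2 = 248.4^2 = 61702.56
Step 2: n^2 - 1 = 2.7^2 - 1 = 6.29
Step 3: sqrt(6.29) = 2.507987
Step 4: R = 61702.56 / (9.81 * 2.507987) = 2507.9 m

2507.9


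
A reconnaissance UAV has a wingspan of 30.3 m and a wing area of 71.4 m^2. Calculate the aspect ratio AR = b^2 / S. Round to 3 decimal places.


Step 1: b^2 = 30.3^2 = 918.09
Step 2: AR = 918.09 / 71.4 = 12.858

12.858


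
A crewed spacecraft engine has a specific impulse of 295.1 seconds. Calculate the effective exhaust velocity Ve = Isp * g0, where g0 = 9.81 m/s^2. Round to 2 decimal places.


Step 1: Ve = Isp * g0 = 295.1 * 9.81
Step 2: Ve = 2894.93 m/s

2894.93


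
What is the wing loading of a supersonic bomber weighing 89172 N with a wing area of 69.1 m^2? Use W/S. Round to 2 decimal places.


Step 1: Wing loading = W / S = 89172 / 69.1
Step 2: Wing loading = 1290.48 N/m^2

1290.48


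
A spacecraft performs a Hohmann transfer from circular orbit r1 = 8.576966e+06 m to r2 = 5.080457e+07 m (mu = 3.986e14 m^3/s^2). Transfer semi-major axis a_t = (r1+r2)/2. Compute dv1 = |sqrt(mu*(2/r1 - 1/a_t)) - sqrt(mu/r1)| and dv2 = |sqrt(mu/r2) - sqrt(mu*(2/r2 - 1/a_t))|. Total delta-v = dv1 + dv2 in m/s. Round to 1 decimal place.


Step 1: Transfer semi-major axis a_t = (8.576966e+06 + 5.080457e+07) / 2 = 2.969077e+07 m
Step 2: v1 (circular at r1) = sqrt(mu/r1) = 6817.13 m/s
Step 3: v_t1 = sqrt(mu*(2/r1 - 1/a_t)) = 8917.49 m/s
Step 4: dv1 = |8917.49 - 6817.13| = 2100.35 m/s
Step 5: v2 (circular at r2) = 2801.03 m/s, v_t2 = 1505.47 m/s
Step 6: dv2 = |2801.03 - 1505.47| = 1295.55 m/s
Step 7: Total delta-v = 2100.35 + 1295.55 = 3395.9 m/s

3395.9


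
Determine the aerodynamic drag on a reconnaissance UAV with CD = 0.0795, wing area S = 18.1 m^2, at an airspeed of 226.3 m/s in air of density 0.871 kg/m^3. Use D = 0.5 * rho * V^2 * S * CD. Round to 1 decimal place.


Step 1: Dynamic pressure q = 0.5 * 0.871 * 226.3^2 = 22302.691 Pa
Step 2: Drag D = q * S * CD = 22302.691 * 18.1 * 0.0795
Step 3: D = 32092.5 N

32092.5


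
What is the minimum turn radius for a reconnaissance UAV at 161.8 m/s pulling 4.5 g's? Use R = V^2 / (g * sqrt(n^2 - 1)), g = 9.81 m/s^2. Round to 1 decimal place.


Step 1: V^2 = 161.8^2 = 26179.24
Step 2: n^2 - 1 = 4.5^2 - 1 = 19.25
Step 3: sqrt(19.25) = 4.387482
Step 4: R = 26179.24 / (9.81 * 4.387482) = 608.2 m

608.2


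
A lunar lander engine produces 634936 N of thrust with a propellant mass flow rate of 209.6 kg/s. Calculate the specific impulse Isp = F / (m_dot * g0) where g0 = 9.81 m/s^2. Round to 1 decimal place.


Step 1: m_dot * g0 = 209.6 * 9.81 = 2056.18
Step 2: Isp = 634936 / 2056.18 = 308.8 s

308.8


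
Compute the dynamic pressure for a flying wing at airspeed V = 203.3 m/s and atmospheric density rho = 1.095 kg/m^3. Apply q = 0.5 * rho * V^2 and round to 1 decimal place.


Step 1: V^2 = 203.3^2 = 41330.89
Step 2: q = 0.5 * 1.095 * 41330.89
Step 3: q = 22628.7 Pa

22628.7


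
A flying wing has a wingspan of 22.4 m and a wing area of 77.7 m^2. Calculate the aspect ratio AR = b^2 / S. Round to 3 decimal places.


Step 1: b^2 = 22.4^2 = 501.76
Step 2: AR = 501.76 / 77.7 = 6.458

6.458


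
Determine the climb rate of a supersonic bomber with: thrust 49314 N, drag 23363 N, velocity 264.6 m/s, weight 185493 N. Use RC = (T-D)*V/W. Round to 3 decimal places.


Step 1: Excess thrust = T - D = 49314 - 23363 = 25951 N
Step 2: Excess power = 25951 * 264.6 = 6866634.6 W
Step 3: RC = 6866634.6 / 185493 = 37.018 m/s

37.018


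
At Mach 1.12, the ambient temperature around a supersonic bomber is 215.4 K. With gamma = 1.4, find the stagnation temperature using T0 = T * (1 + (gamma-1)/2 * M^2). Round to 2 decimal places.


Step 1: (gamma-1)/2 = 0.2
Step 2: M^2 = 1.2544
Step 3: 1 + 0.2 * 1.2544 = 1.25088
Step 4: T0 = 215.4 * 1.25088 = 269.44 K

269.44


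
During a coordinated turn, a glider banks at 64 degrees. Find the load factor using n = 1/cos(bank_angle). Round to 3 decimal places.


Step 1: Convert 64 degrees to radians = 1.117011
Step 2: cos(64 deg) = 0.438371
Step 3: n = 1 / 0.438371 = 2.281

2.281


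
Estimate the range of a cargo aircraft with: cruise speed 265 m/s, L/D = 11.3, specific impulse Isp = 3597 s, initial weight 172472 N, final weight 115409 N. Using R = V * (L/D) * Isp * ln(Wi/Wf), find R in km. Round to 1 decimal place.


Step 1: Coefficient = V * (L/D) * Isp = 265 * 11.3 * 3597 = 10771216.5 m
Step 2: Wi/Wf = 172472 / 115409 = 1.494442
Step 3: ln(1.494442) = 0.401753
Step 4: R = 10771216.5 * 0.401753 = 4327363.8 m = 4327.4 km

4327.4


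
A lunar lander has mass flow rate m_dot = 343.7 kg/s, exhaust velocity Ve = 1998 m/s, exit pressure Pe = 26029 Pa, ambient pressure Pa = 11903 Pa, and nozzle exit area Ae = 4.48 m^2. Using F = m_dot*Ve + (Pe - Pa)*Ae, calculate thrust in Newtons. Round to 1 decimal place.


Step 1: Momentum thrust = m_dot * Ve = 343.7 * 1998 = 686712.6 N
Step 2: Pressure thrust = (Pe - Pa) * Ae = (26029 - 11903) * 4.48 = 63284.48 N
Step 3: Total thrust F = 686712.6 + 63284.48 = 749997.1 N

749997.1


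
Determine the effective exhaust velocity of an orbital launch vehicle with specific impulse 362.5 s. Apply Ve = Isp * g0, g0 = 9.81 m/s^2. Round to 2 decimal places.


Step 1: Ve = Isp * g0 = 362.5 * 9.81
Step 2: Ve = 3556.13 m/s

3556.13


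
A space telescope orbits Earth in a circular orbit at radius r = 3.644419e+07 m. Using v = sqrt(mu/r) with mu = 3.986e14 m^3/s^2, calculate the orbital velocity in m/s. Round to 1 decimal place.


Step 1: mu / r = 3.986e14 / 3.644419e+07 = 10937271.4828
Step 2: v = sqrt(10937271.4828) = 3307.2 m/s

3307.2


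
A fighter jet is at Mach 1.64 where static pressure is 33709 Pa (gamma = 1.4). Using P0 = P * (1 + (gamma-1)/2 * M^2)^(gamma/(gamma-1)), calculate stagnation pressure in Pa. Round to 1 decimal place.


Step 1: (gamma-1)/2 * M^2 = 0.2 * 2.6896 = 0.53792
Step 2: 1 + 0.53792 = 1.53792
Step 3: Exponent gamma/(gamma-1) = 3.5
Step 4: P0 = 33709 * 1.53792^3.5 = 152059.6 Pa

152059.6


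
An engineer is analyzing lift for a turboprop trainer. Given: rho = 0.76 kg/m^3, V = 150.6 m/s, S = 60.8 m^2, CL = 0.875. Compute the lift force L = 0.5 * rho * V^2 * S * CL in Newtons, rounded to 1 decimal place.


Step 1: Calculate dynamic pressure q = 0.5 * 0.76 * 150.6^2 = 0.5 * 0.76 * 22680.36 = 8618.5368 Pa
Step 2: Multiply by wing area and lift coefficient: L = 8618.5368 * 60.8 * 0.875
Step 3: L = 524007.0374 * 0.875 = 458506.2 N

458506.2


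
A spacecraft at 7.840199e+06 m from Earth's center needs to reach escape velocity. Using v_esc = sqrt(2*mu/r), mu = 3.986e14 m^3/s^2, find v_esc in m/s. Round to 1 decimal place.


Step 1: 2*mu/r = 2 * 3.986e14 / 7.840199e+06 = 101681092.5335
Step 2: v_esc = sqrt(101681092.5335) = 10083.7 m/s

10083.7


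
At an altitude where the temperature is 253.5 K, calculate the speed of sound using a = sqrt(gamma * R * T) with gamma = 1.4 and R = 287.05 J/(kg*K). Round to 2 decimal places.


Step 1: gamma * R * T = 1.4 * 287.05 * 253.5 = 101874.045
Step 2: a = sqrt(101874.045) = 319.18 m/s

319.18


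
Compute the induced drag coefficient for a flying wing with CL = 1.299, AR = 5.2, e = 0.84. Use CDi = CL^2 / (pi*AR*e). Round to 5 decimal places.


Step 1: CL^2 = 1.299^2 = 1.687401
Step 2: pi * AR * e = 3.14159 * 5.2 * 0.84 = 13.722477
Step 3: CDi = 1.687401 / 13.722477 = 0.12297

0.12297


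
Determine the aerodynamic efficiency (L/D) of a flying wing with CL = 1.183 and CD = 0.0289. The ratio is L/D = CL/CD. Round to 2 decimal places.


Step 1: L/D = CL / CD = 1.183 / 0.0289
Step 2: L/D = 40.93

40.93


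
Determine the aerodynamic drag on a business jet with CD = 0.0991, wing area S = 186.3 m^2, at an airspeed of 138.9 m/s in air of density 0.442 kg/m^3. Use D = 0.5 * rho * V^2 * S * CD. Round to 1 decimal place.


Step 1: Dynamic pressure q = 0.5 * 0.442 * 138.9^2 = 4263.7994 Pa
Step 2: Drag D = q * S * CD = 4263.7994 * 186.3 * 0.0991
Step 3: D = 78719.7 N

78719.7


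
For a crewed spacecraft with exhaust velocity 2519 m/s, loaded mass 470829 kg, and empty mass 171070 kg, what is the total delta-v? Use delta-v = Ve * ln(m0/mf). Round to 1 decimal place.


Step 1: Mass ratio m0/mf = 470829 / 171070 = 2.752259
Step 2: ln(2.752259) = 1.012422
Step 3: delta-v = 2519 * 1.012422 = 2550.3 m/s

2550.3


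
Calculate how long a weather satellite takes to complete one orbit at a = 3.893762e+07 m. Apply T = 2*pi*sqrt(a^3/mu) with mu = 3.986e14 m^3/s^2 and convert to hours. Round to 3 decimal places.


Step 1: a^3 / mu = 5.903482e+22 / 3.986e14 = 1.481054e+08
Step 2: sqrt(1.481054e+08) = 12169.8565 s
Step 3: T = 2*pi * 12169.8565 = 76465.46 s
Step 4: T in hours = 76465.46 / 3600 = 21.240 hours

21.240


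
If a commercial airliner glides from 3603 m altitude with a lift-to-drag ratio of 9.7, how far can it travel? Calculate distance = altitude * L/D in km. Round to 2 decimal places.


Step 1: Glide distance = altitude * L/D = 3603 * 9.7 = 34949.1 m
Step 2: Convert to km: 34949.1 / 1000 = 34.95 km

34.95


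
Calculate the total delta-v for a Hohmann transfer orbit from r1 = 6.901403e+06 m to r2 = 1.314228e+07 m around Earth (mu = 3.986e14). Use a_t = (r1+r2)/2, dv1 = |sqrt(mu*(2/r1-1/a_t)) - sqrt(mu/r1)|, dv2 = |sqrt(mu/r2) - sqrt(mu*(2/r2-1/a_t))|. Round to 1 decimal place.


Step 1: Transfer semi-major axis a_t = (6.901403e+06 + 1.314228e+07) / 2 = 1.002184e+07 m
Step 2: v1 (circular at r1) = sqrt(mu/r1) = 7599.76 m/s
Step 3: v_t1 = sqrt(mu*(2/r1 - 1/a_t)) = 8702.85 m/s
Step 4: dv1 = |8702.85 - 7599.76| = 1103.09 m/s
Step 5: v2 (circular at r2) = 5507.23 m/s, v_t2 = 4570.13 m/s
Step 6: dv2 = |5507.23 - 4570.13| = 937.1 m/s
Step 7: Total delta-v = 1103.09 + 937.1 = 2040.2 m/s

2040.2


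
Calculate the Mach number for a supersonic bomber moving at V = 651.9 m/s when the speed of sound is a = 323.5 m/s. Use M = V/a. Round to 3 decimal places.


Step 1: M = V / a = 651.9 / 323.5
Step 2: M = 2.015

2.015


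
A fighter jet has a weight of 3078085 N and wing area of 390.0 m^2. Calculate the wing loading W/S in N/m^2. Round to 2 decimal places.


Step 1: Wing loading = W / S = 3078085 / 390.0
Step 2: Wing loading = 7892.53 N/m^2

7892.53


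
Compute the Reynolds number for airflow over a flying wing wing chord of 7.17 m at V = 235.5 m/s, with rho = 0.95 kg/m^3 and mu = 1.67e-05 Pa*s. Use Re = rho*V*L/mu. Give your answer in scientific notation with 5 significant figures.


Step 1: Numerator = rho * V * L = 0.95 * 235.5 * 7.17 = 1604.10825
Step 2: Re = 1604.10825 / 1.67e-05
Step 3: Re = 9.6054e+07

9.6054e+07


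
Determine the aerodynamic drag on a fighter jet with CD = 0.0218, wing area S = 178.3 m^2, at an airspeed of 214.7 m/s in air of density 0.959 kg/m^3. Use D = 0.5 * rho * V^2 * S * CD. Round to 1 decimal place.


Step 1: Dynamic pressure q = 0.5 * 0.959 * 214.7^2 = 22103.0752 Pa
Step 2: Drag D = q * S * CD = 22103.0752 * 178.3 * 0.0218
Step 3: D = 85913.3 N

85913.3


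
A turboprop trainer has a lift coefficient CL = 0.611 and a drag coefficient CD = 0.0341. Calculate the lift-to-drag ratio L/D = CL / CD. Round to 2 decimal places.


Step 1: L/D = CL / CD = 0.611 / 0.0341
Step 2: L/D = 17.92

17.92


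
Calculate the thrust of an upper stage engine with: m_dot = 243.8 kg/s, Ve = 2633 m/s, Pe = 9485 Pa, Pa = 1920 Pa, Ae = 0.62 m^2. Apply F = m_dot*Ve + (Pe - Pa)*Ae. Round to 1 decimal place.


Step 1: Momentum thrust = m_dot * Ve = 243.8 * 2633 = 641925.4 N
Step 2: Pressure thrust = (Pe - Pa) * Ae = (9485 - 1920) * 0.62 = 4690.30 N
Step 3: Total thrust F = 641925.4 + 4690.30 = 646615.7 N

646615.7


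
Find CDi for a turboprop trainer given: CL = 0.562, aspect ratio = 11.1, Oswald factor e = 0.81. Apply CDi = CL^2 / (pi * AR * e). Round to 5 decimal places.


Step 1: CL^2 = 0.562^2 = 0.315844
Step 2: pi * AR * e = 3.14159 * 11.1 * 0.81 = 28.24606
Step 3: CDi = 0.315844 / 28.24606 = 0.01118

0.01118


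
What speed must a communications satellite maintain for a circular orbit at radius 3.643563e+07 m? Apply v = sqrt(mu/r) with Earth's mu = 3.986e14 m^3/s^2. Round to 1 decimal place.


Step 1: mu / r = 3.986e14 / 3.643563e+07 = 10939841.0292
Step 2: v = sqrt(10939841.0292) = 3307.5 m/s

3307.5


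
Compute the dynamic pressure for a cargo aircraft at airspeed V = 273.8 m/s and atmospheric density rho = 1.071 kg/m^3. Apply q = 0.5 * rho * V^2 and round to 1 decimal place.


Step 1: V^2 = 273.8^2 = 74966.44
Step 2: q = 0.5 * 1.071 * 74966.44
Step 3: q = 40144.5 Pa

40144.5


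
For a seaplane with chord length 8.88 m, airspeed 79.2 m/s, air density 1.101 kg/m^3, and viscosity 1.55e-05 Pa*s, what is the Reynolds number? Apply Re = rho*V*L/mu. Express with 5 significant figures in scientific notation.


Step 1: Numerator = rho * V * L = 1.101 * 79.2 * 8.88 = 774.328896
Step 2: Re = 774.328896 / 1.55e-05
Step 3: Re = 4.9957e+07

4.9957e+07


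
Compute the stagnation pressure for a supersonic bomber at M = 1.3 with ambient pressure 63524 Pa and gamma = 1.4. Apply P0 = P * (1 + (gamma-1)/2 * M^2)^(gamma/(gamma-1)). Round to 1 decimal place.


Step 1: (gamma-1)/2 * M^2 = 0.2 * 1.69 = 0.338
Step 2: 1 + 0.338 = 1.338
Step 3: Exponent gamma/(gamma-1) = 3.5
Step 4: P0 = 63524 * 1.338^3.5 = 176008.7 Pa

176008.7


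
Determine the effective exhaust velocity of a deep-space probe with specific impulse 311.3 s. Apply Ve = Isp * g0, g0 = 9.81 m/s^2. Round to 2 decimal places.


Step 1: Ve = Isp * g0 = 311.3 * 9.81
Step 2: Ve = 3053.85 m/s

3053.85


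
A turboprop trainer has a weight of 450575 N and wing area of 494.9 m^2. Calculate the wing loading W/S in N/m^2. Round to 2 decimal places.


Step 1: Wing loading = W / S = 450575 / 494.9
Step 2: Wing loading = 910.44 N/m^2

910.44


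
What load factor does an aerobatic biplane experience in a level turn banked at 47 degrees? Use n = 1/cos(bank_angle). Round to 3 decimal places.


Step 1: Convert 47 degrees to radians = 0.820305
Step 2: cos(47 deg) = 0.681998
Step 3: n = 1 / 0.681998 = 1.466

1.466


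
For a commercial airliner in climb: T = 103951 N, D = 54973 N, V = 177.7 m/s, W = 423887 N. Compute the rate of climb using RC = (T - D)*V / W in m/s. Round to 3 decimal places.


Step 1: Excess thrust = T - D = 103951 - 54973 = 48978 N
Step 2: Excess power = 48978 * 177.7 = 8703390.6 W
Step 3: RC = 8703390.6 / 423887 = 20.532 m/s

20.532


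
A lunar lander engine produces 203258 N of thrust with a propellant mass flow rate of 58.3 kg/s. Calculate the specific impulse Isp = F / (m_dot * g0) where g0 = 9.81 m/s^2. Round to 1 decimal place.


Step 1: m_dot * g0 = 58.3 * 9.81 = 571.92
Step 2: Isp = 203258 / 571.92 = 355.4 s

355.4


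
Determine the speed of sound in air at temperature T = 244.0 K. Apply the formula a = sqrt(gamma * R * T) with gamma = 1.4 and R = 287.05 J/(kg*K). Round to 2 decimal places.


Step 1: gamma * R * T = 1.4 * 287.05 * 244.0 = 98056.28
Step 2: a = sqrt(98056.28) = 313.14 m/s

313.14


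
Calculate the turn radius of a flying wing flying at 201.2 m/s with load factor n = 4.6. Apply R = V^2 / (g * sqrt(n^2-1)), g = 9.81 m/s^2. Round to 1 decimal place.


Step 1: V^2 = 201.2^2 = 40481.44
Step 2: n^2 - 1 = 4.6^2 - 1 = 20.16
Step 3: sqrt(20.16) = 4.489989
Step 4: R = 40481.44 / (9.81 * 4.489989) = 919.1 m

919.1


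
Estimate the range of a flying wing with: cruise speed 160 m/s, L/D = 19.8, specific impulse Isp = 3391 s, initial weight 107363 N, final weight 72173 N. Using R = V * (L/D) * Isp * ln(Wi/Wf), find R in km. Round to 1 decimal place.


Step 1: Coefficient = V * (L/D) * Isp = 160 * 19.8 * 3391 = 10742688.0 m
Step 2: Wi/Wf = 107363 / 72173 = 1.487578
Step 3: ln(1.487578) = 0.39715
Step 4: R = 10742688.0 * 0.39715 = 4266454.3 m = 4266.5 km

4266.5


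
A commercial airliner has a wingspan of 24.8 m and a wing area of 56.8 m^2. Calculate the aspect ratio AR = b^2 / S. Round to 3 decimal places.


Step 1: b^2 = 24.8^2 = 615.04
Step 2: AR = 615.04 / 56.8 = 10.828

10.828


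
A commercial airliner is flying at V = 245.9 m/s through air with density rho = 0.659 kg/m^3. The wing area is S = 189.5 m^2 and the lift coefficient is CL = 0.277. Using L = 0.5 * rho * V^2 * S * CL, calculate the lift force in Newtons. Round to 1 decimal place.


Step 1: Calculate dynamic pressure q = 0.5 * 0.659 * 245.9^2 = 0.5 * 0.659 * 60466.81 = 19923.8139 Pa
Step 2: Multiply by wing area and lift coefficient: L = 19923.8139 * 189.5 * 0.277
Step 3: L = 3775562.7331 * 0.277 = 1045830.9 N

1045830.9


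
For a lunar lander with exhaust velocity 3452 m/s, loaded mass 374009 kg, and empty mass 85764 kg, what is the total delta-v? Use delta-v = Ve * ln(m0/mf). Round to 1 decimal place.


Step 1: Mass ratio m0/mf = 374009 / 85764 = 4.360909
Step 2: ln(4.360909) = 1.472681
Step 3: delta-v = 3452 * 1.472681 = 5083.7 m/s

5083.7


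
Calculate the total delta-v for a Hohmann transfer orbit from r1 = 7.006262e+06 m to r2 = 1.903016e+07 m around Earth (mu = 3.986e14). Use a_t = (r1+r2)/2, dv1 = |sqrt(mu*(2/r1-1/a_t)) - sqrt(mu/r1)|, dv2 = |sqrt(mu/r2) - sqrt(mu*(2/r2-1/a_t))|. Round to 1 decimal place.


Step 1: Transfer semi-major axis a_t = (7.006262e+06 + 1.903016e+07) / 2 = 1.301821e+07 m
Step 2: v1 (circular at r1) = sqrt(mu/r1) = 7542.68 m/s
Step 3: v_t1 = sqrt(mu*(2/r1 - 1/a_t)) = 9119.5 m/s
Step 4: dv1 = |9119.5 - 7542.68| = 1576.82 m/s
Step 5: v2 (circular at r2) = 4576.65 m/s, v_t2 = 3357.49 m/s
Step 6: dv2 = |4576.65 - 3357.49| = 1219.16 m/s
Step 7: Total delta-v = 1576.82 + 1219.16 = 2796.0 m/s

2796.0


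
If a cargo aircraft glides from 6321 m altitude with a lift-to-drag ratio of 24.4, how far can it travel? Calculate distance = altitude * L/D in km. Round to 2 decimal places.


Step 1: Glide distance = altitude * L/D = 6321 * 24.4 = 154232.4 m
Step 2: Convert to km: 154232.4 / 1000 = 154.23 km

154.23


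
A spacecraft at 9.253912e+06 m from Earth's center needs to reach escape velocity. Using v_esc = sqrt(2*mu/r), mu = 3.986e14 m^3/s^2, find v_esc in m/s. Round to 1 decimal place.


Step 1: 2*mu/r = 2 * 3.986e14 / 9.253912e+06 = 86147350.4395
Step 2: v_esc = sqrt(86147350.4395) = 9281.6 m/s

9281.6


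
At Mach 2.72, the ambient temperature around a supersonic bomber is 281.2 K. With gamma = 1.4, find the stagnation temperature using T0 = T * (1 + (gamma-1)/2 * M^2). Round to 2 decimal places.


Step 1: (gamma-1)/2 = 0.2
Step 2: M^2 = 7.3984
Step 3: 1 + 0.2 * 7.3984 = 2.47968
Step 4: T0 = 281.2 * 2.47968 = 697.29 K

697.29


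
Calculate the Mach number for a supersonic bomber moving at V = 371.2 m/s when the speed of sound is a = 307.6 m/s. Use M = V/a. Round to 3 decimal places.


Step 1: M = V / a = 371.2 / 307.6
Step 2: M = 1.207

1.207


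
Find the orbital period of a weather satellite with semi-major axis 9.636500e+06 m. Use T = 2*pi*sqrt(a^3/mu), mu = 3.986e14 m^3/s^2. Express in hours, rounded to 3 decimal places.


Step 1: a^3 / mu = 8.948659e+20 / 3.986e14 = 2.245022e+06
Step 2: sqrt(2.245022e+06) = 1498.3399 s
Step 3: T = 2*pi * 1498.3399 = 9414.35 s
Step 4: T in hours = 9414.35 / 3600 = 2.615 hours

2.615


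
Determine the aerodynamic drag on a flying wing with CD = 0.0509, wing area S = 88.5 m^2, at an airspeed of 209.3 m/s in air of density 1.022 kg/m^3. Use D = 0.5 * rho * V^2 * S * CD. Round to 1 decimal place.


Step 1: Dynamic pressure q = 0.5 * 1.022 * 209.3^2 = 22385.1164 Pa
Step 2: Drag D = q * S * CD = 22385.1164 * 88.5 * 0.0509
Step 3: D = 100837.1 N

100837.1


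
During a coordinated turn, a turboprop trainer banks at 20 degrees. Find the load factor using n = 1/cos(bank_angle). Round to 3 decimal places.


Step 1: Convert 20 degrees to radians = 0.349066
Step 2: cos(20 deg) = 0.939693
Step 3: n = 1 / 0.939693 = 1.064

1.064


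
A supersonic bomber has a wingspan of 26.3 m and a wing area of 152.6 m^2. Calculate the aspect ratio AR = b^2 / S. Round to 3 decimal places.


Step 1: b^2 = 26.3^2 = 691.69
Step 2: AR = 691.69 / 152.6 = 4.533

4.533


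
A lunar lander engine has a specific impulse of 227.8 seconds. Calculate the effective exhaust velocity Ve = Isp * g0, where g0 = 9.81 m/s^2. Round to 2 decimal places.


Step 1: Ve = Isp * g0 = 227.8 * 9.81
Step 2: Ve = 2234.72 m/s

2234.72


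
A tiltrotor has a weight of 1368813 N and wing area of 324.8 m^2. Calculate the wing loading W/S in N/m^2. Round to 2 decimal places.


Step 1: Wing loading = W / S = 1368813 / 324.8
Step 2: Wing loading = 4214.33 N/m^2

4214.33


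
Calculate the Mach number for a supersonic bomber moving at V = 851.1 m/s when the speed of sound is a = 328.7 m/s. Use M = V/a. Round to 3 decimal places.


Step 1: M = V / a = 851.1 / 328.7
Step 2: M = 2.589

2.589


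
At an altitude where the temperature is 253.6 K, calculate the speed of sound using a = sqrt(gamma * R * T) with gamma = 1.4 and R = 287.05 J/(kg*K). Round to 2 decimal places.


Step 1: gamma * R * T = 1.4 * 287.05 * 253.6 = 101914.232
Step 2: a = sqrt(101914.232) = 319.24 m/s

319.24


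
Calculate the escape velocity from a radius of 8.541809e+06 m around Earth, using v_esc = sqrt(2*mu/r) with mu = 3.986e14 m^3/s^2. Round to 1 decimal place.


Step 1: 2*mu/r = 2 * 3.986e14 / 8.541809e+06 = 93329176.5246
Step 2: v_esc = sqrt(93329176.5246) = 9660.7 m/s

9660.7


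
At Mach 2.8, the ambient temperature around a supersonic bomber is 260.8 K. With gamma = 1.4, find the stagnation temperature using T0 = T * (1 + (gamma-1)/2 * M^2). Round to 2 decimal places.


Step 1: (gamma-1)/2 = 0.2
Step 2: M^2 = 7.84
Step 3: 1 + 0.2 * 7.84 = 2.568
Step 4: T0 = 260.8 * 2.568 = 669.73 K

669.73


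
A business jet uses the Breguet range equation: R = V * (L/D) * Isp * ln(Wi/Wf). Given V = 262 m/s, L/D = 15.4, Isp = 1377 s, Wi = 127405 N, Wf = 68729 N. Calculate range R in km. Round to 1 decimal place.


Step 1: Coefficient = V * (L/D) * Isp = 262 * 15.4 * 1377 = 5555919.6 m
Step 2: Wi/Wf = 127405 / 68729 = 1.85373
Step 3: ln(1.85373) = 0.6172
Step 4: R = 5555919.6 * 0.6172 = 3429112.2 m = 3429.1 km

3429.1


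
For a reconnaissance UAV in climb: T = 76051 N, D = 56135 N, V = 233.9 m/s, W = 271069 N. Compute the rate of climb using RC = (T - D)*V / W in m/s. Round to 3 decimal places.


Step 1: Excess thrust = T - D = 76051 - 56135 = 19916 N
Step 2: Excess power = 19916 * 233.9 = 4658352.4 W
Step 3: RC = 4658352.4 / 271069 = 17.185 m/s

17.185


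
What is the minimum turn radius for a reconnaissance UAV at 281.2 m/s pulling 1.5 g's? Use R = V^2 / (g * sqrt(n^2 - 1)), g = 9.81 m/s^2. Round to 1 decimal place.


Step 1: V^2 = 281.2^2 = 79073.44
Step 2: n^2 - 1 = 1.5^2 - 1 = 1.25
Step 3: sqrt(1.25) = 1.118034
Step 4: R = 79073.44 / (9.81 * 1.118034) = 7209.5 m

7209.5


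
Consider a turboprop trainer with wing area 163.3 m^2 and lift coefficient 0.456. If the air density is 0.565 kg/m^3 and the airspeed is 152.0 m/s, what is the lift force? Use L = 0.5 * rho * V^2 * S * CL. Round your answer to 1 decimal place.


Step 1: Calculate dynamic pressure q = 0.5 * 0.565 * 152.0^2 = 0.5 * 0.565 * 23104.0 = 6526.88 Pa
Step 2: Multiply by wing area and lift coefficient: L = 6526.88 * 163.3 * 0.456
Step 3: L = 1065839.504 * 0.456 = 486022.8 N

486022.8


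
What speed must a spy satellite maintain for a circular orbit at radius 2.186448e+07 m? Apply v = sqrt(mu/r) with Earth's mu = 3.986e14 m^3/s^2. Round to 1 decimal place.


Step 1: mu / r = 3.986e14 / 2.186448e+07 = 18230481.5847
Step 2: v = sqrt(18230481.5847) = 4269.7 m/s

4269.7


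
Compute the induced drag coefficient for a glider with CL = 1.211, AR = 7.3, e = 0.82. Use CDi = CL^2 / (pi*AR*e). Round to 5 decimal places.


Step 1: CL^2 = 1.211^2 = 1.466521
Step 2: pi * AR * e = 3.14159 * 7.3 * 0.82 = 18.805574
Step 3: CDi = 1.466521 / 18.805574 = 0.07798

0.07798


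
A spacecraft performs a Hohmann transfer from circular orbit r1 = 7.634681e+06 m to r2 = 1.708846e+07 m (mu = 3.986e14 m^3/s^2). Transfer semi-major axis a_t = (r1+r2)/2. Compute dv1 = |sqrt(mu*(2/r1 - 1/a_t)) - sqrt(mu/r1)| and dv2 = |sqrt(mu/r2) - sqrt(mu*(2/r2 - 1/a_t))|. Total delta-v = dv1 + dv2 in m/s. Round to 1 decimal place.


Step 1: Transfer semi-major axis a_t = (7.634681e+06 + 1.708846e+07) / 2 = 1.236157e+07 m
Step 2: v1 (circular at r1) = sqrt(mu/r1) = 7225.59 m/s
Step 3: v_t1 = sqrt(mu*(2/r1 - 1/a_t)) = 8495.48 m/s
Step 4: dv1 = |8495.48 - 7225.59| = 1269.89 m/s
Step 5: v2 (circular at r2) = 4829.67 m/s, v_t2 = 3795.56 m/s
Step 6: dv2 = |4829.67 - 3795.56| = 1034.11 m/s
Step 7: Total delta-v = 1269.89 + 1034.11 = 2304.0 m/s

2304.0


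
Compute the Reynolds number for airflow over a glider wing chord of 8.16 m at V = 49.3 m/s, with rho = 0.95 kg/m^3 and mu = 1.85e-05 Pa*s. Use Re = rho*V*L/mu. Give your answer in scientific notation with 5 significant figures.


Step 1: Numerator = rho * V * L = 0.95 * 49.3 * 8.16 = 382.1736
Step 2: Re = 382.1736 / 1.85e-05
Step 3: Re = 2.0658e+07

2.0658e+07


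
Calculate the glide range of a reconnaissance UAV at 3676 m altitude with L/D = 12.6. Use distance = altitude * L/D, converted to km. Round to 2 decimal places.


Step 1: Glide distance = altitude * L/D = 3676 * 12.6 = 46317.6 m
Step 2: Convert to km: 46317.6 / 1000 = 46.32 km

46.32


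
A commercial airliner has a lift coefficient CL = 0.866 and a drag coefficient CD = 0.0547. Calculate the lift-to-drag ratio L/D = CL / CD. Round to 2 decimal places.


Step 1: L/D = CL / CD = 0.866 / 0.0547
Step 2: L/D = 15.83

15.83


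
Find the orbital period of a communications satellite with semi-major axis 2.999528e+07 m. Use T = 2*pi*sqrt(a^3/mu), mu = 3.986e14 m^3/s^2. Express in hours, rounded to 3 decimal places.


Step 1: a^3 / mu = 2.698726e+22 / 3.986e14 = 6.770511e+07
Step 2: sqrt(6.770511e+07) = 8228.3117 s
Step 3: T = 2*pi * 8228.3117 = 51700.01 s
Step 4: T in hours = 51700.01 / 3600 = 14.361 hours

14.361


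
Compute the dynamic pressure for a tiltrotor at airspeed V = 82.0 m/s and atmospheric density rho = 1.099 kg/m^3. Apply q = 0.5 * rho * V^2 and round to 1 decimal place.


Step 1: V^2 = 82.0^2 = 6724.0
Step 2: q = 0.5 * 1.099 * 6724.0
Step 3: q = 3694.8 Pa

3694.8


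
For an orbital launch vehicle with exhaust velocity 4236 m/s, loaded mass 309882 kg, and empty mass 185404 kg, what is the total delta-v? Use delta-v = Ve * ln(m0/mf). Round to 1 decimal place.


Step 1: Mass ratio m0/mf = 309882 / 185404 = 1.671388
Step 2: ln(1.671388) = 0.513654
Step 3: delta-v = 4236 * 0.513654 = 2175.8 m/s

2175.8


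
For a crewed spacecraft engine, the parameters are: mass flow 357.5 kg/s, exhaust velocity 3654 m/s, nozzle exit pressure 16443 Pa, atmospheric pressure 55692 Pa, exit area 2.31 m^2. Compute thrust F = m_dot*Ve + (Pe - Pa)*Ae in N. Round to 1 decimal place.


Step 1: Momentum thrust = m_dot * Ve = 357.5 * 3654 = 1306305.0 N
Step 2: Pressure thrust = (Pe - Pa) * Ae = (16443 - 55692) * 2.31 = -90665.19 N
Step 3: Total thrust F = 1306305.0 + -90665.19 = 1215639.8 N

1215639.8


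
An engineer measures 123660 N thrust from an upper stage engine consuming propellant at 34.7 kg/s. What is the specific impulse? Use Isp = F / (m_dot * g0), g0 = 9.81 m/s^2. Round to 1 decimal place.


Step 1: m_dot * g0 = 34.7 * 9.81 = 340.41
Step 2: Isp = 123660 / 340.41 = 363.3 s

363.3


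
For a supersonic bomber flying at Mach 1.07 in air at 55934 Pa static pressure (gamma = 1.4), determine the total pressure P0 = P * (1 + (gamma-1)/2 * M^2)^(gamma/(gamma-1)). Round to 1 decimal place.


Step 1: (gamma-1)/2 * M^2 = 0.2 * 1.1449 = 0.22898
Step 2: 1 + 0.22898 = 1.22898
Step 3: Exponent gamma/(gamma-1) = 3.5
Step 4: P0 = 55934 * 1.22898^3.5 = 115102.0 Pa

115102.0


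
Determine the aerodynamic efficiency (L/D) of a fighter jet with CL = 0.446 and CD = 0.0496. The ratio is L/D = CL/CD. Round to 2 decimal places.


Step 1: L/D = CL / CD = 0.446 / 0.0496
Step 2: L/D = 8.99

8.99


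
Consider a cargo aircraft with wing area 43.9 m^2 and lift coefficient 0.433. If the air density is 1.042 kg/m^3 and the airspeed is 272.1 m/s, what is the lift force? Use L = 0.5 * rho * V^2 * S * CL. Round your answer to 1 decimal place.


Step 1: Calculate dynamic pressure q = 0.5 * 1.042 * 272.1^2 = 0.5 * 1.042 * 74038.41 = 38574.0116 Pa
Step 2: Multiply by wing area and lift coefficient: L = 38574.0116 * 43.9 * 0.433
Step 3: L = 1693399.1097 * 0.433 = 733241.8 N

733241.8


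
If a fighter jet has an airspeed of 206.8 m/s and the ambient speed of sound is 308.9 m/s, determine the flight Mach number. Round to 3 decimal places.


Step 1: M = V / a = 206.8 / 308.9
Step 2: M = 0.669

0.669


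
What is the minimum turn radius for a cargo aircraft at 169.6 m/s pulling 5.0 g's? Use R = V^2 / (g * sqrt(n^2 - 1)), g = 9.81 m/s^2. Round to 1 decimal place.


Step 1: V^2 = 169.6^2 = 28764.16
Step 2: n^2 - 1 = 5.0^2 - 1 = 24.0
Step 3: sqrt(24.0) = 4.898979
Step 4: R = 28764.16 / (9.81 * 4.898979) = 598.5 m

598.5


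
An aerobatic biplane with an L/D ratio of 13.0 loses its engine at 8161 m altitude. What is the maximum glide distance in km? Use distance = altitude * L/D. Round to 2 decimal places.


Step 1: Glide distance = altitude * L/D = 8161 * 13.0 = 106093.0 m
Step 2: Convert to km: 106093.0 / 1000 = 106.09 km

106.09


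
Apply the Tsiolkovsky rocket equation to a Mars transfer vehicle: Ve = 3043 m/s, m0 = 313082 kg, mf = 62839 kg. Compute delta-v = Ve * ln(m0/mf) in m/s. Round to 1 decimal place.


Step 1: Mass ratio m0/mf = 313082 / 62839 = 4.982288
Step 2: ln(4.982288) = 1.605889
Step 3: delta-v = 3043 * 1.605889 = 4886.7 m/s

4886.7


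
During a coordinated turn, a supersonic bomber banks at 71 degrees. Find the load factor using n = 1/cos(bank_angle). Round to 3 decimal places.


Step 1: Convert 71 degrees to radians = 1.239184
Step 2: cos(71 deg) = 0.325568
Step 3: n = 1 / 0.325568 = 3.072

3.072


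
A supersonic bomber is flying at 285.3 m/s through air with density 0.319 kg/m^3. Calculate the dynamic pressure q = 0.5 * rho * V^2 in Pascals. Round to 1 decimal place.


Step 1: V^2 = 285.3^2 = 81396.09
Step 2: q = 0.5 * 0.319 * 81396.09
Step 3: q = 12982.7 Pa

12982.7


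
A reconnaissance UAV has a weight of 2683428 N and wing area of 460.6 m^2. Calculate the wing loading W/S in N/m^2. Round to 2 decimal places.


Step 1: Wing loading = W / S = 2683428 / 460.6
Step 2: Wing loading = 5825.94 N/m^2

5825.94


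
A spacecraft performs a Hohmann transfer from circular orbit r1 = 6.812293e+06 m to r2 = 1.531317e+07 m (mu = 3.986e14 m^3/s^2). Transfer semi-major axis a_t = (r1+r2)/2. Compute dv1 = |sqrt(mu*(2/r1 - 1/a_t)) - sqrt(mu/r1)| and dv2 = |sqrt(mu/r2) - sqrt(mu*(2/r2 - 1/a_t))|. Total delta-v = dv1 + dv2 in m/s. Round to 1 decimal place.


Step 1: Transfer semi-major axis a_t = (6.812293e+06 + 1.531317e+07) / 2 = 1.106273e+07 m
Step 2: v1 (circular at r1) = sqrt(mu/r1) = 7649.31 m/s
Step 3: v_t1 = sqrt(mu*(2/r1 - 1/a_t)) = 8999.6 m/s
Step 4: dv1 = |8999.6 - 7649.31| = 1350.3 m/s
Step 5: v2 (circular at r2) = 5101.95 m/s, v_t2 = 4003.61 m/s
Step 6: dv2 = |5101.95 - 4003.61| = 1098.34 m/s
Step 7: Total delta-v = 1350.3 + 1098.34 = 2448.6 m/s

2448.6


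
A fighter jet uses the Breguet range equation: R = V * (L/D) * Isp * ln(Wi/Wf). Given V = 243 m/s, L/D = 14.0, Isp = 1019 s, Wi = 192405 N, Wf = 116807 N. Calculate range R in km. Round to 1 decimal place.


Step 1: Coefficient = V * (L/D) * Isp = 243 * 14.0 * 1019 = 3466638.0 m
Step 2: Wi/Wf = 192405 / 116807 = 1.647204
Step 3: ln(1.647204) = 0.49908
Step 4: R = 3466638.0 * 0.49908 = 1730128.0 m = 1730.1 km

1730.1


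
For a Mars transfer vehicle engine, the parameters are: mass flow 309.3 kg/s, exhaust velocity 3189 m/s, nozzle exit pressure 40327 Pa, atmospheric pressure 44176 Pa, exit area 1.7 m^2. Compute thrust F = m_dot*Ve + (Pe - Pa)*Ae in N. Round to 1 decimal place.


Step 1: Momentum thrust = m_dot * Ve = 309.3 * 3189 = 986357.7 N
Step 2: Pressure thrust = (Pe - Pa) * Ae = (40327 - 44176) * 1.7 = -6543.3 N
Step 3: Total thrust F = 986357.7 + -6543.3 = 979814.4 N

979814.4


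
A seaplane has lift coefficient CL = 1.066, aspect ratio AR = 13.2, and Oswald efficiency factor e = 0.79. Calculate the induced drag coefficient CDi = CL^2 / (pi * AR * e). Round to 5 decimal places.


Step 1: CL^2 = 1.066^2 = 1.136356
Step 2: pi * AR * e = 3.14159 * 13.2 * 0.79 = 32.760528
Step 3: CDi = 1.136356 / 32.760528 = 0.03469

0.03469


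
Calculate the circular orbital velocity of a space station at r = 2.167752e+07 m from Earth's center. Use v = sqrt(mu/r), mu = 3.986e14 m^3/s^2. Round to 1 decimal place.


Step 1: mu / r = 3.986e14 / 2.167752e+07 = 18387712.2475
Step 2: v = sqrt(18387712.2475) = 4288.1 m/s

4288.1


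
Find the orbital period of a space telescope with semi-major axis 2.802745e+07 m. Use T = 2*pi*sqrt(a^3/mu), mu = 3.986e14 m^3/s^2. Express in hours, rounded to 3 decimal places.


Step 1: a^3 / mu = 2.201663e+22 / 3.986e14 = 5.523489e+07
Step 2: sqrt(5.523489e+07) = 7432.0177 s
Step 3: T = 2*pi * 7432.0177 = 46696.74 s
Step 4: T in hours = 46696.74 / 3600 = 12.971 hours

12.971


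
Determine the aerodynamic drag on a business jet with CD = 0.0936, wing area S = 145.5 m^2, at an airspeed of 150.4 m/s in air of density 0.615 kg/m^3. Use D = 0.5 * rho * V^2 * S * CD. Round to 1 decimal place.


Step 1: Dynamic pressure q = 0.5 * 0.615 * 150.4^2 = 6955.6992 Pa
Step 2: Drag D = q * S * CD = 6955.6992 * 145.5 * 0.0936
Step 3: D = 94728.3 N

94728.3


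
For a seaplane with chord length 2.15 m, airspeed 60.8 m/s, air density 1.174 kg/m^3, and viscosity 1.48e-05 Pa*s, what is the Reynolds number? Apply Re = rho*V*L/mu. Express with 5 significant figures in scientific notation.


Step 1: Numerator = rho * V * L = 1.174 * 60.8 * 2.15 = 153.46528
Step 2: Re = 153.46528 / 1.48e-05
Step 3: Re = 1.0369e+07

1.0369e+07


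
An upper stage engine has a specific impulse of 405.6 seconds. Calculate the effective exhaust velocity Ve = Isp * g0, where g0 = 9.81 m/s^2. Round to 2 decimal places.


Step 1: Ve = Isp * g0 = 405.6 * 9.81
Step 2: Ve = 3978.94 m/s

3978.94


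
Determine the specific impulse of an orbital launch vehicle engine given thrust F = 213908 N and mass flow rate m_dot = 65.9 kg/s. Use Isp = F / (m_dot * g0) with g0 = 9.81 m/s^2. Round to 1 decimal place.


Step 1: m_dot * g0 = 65.9 * 9.81 = 646.48
Step 2: Isp = 213908 / 646.48 = 330.9 s

330.9


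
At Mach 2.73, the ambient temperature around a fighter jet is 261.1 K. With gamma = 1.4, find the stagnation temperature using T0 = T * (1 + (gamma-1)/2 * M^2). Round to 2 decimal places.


Step 1: (gamma-1)/2 = 0.2
Step 2: M^2 = 7.4529
Step 3: 1 + 0.2 * 7.4529 = 2.49058
Step 4: T0 = 261.1 * 2.49058 = 650.29 K

650.29


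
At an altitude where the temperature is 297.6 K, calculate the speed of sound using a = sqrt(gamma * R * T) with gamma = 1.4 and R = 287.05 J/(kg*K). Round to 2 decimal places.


Step 1: gamma * R * T = 1.4 * 287.05 * 297.6 = 119596.512
Step 2: a = sqrt(119596.512) = 345.83 m/s

345.83


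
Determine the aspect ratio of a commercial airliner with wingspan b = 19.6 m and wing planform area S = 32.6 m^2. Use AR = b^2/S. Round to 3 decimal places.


Step 1: b^2 = 19.6^2 = 384.16
Step 2: AR = 384.16 / 32.6 = 11.784

11.784


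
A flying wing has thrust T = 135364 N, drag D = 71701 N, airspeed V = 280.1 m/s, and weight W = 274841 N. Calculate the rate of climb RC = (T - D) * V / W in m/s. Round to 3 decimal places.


Step 1: Excess thrust = T - D = 135364 - 71701 = 63663 N
Step 2: Excess power = 63663 * 280.1 = 17832006.3 W
Step 3: RC = 17832006.3 / 274841 = 64.881 m/s

64.881


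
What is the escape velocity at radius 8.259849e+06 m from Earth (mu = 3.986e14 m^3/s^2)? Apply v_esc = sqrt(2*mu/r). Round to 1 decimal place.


Step 1: 2*mu/r = 2 * 3.986e14 / 8.259849e+06 = 96515081.5711
Step 2: v_esc = sqrt(96515081.5711) = 9824.2 m/s

9824.2


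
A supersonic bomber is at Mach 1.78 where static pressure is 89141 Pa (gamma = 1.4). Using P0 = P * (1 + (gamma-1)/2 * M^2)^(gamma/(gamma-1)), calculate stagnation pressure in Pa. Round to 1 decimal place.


Step 1: (gamma-1)/2 * M^2 = 0.2 * 3.1684 = 0.63368
Step 2: 1 + 0.63368 = 1.63368
Step 3: Exponent gamma/(gamma-1) = 3.5
Step 4: P0 = 89141 * 1.63368^3.5 = 496777.6 Pa

496777.6


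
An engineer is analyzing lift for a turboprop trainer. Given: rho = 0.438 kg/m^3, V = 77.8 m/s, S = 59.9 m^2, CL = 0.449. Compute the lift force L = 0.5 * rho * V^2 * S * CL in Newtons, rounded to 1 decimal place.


Step 1: Calculate dynamic pressure q = 0.5 * 0.438 * 77.8^2 = 0.5 * 0.438 * 6052.84 = 1325.572 Pa
Step 2: Multiply by wing area and lift coefficient: L = 1325.572 * 59.9 * 0.449
Step 3: L = 79401.7604 * 0.449 = 35651.4 N

35651.4


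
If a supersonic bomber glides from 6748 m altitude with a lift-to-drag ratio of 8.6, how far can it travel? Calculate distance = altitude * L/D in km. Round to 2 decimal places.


Step 1: Glide distance = altitude * L/D = 6748 * 8.6 = 58032.8 m
Step 2: Convert to km: 58032.8 / 1000 = 58.03 km

58.03


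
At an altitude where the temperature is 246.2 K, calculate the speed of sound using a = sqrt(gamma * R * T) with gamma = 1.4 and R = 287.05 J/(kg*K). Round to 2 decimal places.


Step 1: gamma * R * T = 1.4 * 287.05 * 246.2 = 98940.394
Step 2: a = sqrt(98940.394) = 314.55 m/s

314.55


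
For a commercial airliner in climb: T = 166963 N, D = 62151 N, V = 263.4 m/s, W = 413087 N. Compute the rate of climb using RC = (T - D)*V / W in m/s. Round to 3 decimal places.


Step 1: Excess thrust = T - D = 166963 - 62151 = 104812 N
Step 2: Excess power = 104812 * 263.4 = 27607480.8 W
Step 3: RC = 27607480.8 / 413087 = 66.832 m/s

66.832


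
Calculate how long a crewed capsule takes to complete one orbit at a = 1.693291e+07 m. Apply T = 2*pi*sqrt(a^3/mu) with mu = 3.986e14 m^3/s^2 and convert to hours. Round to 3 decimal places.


Step 1: a^3 / mu = 4.855062e+21 / 3.986e14 = 1.218029e+07
Step 2: sqrt(1.218029e+07) = 3490.0267 s
Step 3: T = 2*pi * 3490.0267 = 21928.48 s
Step 4: T in hours = 21928.48 / 3600 = 6.091 hours

6.091


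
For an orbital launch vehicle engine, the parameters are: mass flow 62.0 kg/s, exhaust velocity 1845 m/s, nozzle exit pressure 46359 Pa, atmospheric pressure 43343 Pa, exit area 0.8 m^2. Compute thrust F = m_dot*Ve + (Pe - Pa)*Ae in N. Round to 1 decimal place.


Step 1: Momentum thrust = m_dot * Ve = 62.0 * 1845 = 114390.0 N
Step 2: Pressure thrust = (Pe - Pa) * Ae = (46359 - 43343) * 0.8 = 2412.8 N
Step 3: Total thrust F = 114390.0 + 2412.8 = 116802.8 N

116802.8
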